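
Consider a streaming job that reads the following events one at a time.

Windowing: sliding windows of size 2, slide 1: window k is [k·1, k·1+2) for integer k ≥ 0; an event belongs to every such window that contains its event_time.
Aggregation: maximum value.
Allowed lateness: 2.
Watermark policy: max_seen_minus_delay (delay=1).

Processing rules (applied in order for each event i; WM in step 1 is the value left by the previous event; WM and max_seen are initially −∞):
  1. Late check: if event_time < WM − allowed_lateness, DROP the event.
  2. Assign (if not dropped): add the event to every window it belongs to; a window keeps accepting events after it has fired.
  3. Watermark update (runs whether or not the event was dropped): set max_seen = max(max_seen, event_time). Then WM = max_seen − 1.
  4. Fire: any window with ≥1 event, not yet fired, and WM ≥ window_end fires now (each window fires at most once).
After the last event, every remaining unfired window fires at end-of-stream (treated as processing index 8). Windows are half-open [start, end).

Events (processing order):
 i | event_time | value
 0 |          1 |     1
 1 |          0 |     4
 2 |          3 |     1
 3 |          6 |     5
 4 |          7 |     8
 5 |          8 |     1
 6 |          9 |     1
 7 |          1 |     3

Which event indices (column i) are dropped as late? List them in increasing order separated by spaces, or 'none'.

7

i=0 t=1 v=1: → [1,3),[0,2); WM=0
i=1 t=0 v=4: → [0,2); WM=0
i=2 t=3 v=1: → [3,5),[2,4); WM=2; [0,2) fires=4
i=3 t=6 v=5: → [6,8),[5,7); WM=5; [1,3) fires=1 [2,4) fires=1 [3,5) fires=1
i=4 t=7 v=8: → [7,9),[6,8); WM=6
i=5 t=8 v=1: → [8,10),[7,9); WM=7; [5,7) fires=5
i=6 t=9 v=1: → [9,11),[8,10); WM=8; [6,8) fires=8
i=7 t=1 v=3: DROP (t<8-2); WM=8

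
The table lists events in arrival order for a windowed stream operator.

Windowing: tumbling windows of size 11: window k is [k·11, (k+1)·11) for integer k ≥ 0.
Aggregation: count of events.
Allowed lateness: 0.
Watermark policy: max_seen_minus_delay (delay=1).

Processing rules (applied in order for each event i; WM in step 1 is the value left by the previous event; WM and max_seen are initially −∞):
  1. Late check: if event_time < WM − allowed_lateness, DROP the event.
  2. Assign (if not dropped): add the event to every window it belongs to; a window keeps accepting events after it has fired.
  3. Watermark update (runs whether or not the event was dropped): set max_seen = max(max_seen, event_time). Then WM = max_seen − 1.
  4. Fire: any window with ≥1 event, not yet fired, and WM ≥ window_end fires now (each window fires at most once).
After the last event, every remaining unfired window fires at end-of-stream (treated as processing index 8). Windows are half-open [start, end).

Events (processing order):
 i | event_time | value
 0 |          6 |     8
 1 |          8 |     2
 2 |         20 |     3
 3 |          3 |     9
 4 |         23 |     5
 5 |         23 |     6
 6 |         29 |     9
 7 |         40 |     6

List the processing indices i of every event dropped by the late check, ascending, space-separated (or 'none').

3

i=0 t=6 v=8: → [0,11); WM=5
i=1 t=8 v=2: → [0,11); WM=7
i=2 t=20 v=3: → [11,22); WM=19; [0,11) fires=2
i=3 t=3 v=9: DROP (t<19-0); WM=19
i=4 t=23 v=5: → [22,33); WM=22; [11,22) fires=1
i=5 t=23 v=6: → [22,33); WM=22
i=6 t=29 v=9: → [22,33); WM=28
i=7 t=40 v=6: → [33,44); WM=39; [22,33) fires=3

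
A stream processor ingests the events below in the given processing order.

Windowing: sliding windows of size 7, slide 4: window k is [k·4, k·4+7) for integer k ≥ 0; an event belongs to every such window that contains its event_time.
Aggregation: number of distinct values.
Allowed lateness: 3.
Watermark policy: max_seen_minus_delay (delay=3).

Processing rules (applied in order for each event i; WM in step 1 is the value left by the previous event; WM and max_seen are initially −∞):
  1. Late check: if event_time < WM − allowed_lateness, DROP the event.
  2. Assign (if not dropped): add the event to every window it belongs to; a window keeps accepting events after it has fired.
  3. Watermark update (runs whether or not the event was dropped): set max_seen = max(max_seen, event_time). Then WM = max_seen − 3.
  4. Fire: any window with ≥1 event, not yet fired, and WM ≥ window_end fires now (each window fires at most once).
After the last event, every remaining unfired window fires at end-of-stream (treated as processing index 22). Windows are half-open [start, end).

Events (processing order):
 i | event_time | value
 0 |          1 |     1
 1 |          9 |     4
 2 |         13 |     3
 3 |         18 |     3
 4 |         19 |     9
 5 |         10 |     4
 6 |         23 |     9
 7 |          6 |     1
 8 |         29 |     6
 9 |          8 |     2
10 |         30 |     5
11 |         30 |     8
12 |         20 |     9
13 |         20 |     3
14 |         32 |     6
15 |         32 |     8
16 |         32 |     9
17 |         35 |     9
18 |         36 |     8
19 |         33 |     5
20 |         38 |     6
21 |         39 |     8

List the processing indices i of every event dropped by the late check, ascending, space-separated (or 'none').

5 7 9 12 13

i=0 t=1 v=1: → [0,7); WM=-2
i=1 t=9 v=4: → [8,15),[4,11); WM=6
i=2 t=13 v=3: → [12,19),[8,15); WM=10; [0,7) fires=1
i=3 t=18 v=3: → [16,23),[12,19); WM=15; [4,11) fires=1 [8,15) fires=2
i=4 t=19 v=9: → [16,23); WM=16
i=5 t=10 v=4: DROP (t<16-3); WM=16
i=6 t=23 v=9: → [20,27); WM=20; [12,19) fires=1
i=7 t=6 v=1: DROP (t<20-3); WM=20
i=8 t=29 v=6: → [28,35),[24,31); WM=26; [16,23) fires=2
i=9 t=8 v=2: DROP (t<26-3); WM=26
i=10 t=30 v=5: → [28,35),[24,31); WM=27; [20,27) fires=1
i=11 t=30 v=8: → [28,35),[24,31); WM=27
i=12 t=20 v=9: DROP (t<27-3); WM=27
i=13 t=20 v=3: DROP (t<27-3); WM=27
i=14 t=32 v=6: → [32,39),[28,35); WM=29
i=15 t=32 v=8: → [32,39),[28,35); WM=29
i=16 t=32 v=9: → [32,39),[28,35); WM=29
i=17 t=35 v=9: → [32,39); WM=32; [24,31) fires=3
i=18 t=36 v=8: → [36,43),[32,39); WM=33
i=19 t=33 v=5: → [32,39),[28,35); WM=33
i=20 t=38 v=6: → [36,43),[32,39); WM=35; [28,35) fires=4
i=21 t=39 v=8: → [36,43); WM=36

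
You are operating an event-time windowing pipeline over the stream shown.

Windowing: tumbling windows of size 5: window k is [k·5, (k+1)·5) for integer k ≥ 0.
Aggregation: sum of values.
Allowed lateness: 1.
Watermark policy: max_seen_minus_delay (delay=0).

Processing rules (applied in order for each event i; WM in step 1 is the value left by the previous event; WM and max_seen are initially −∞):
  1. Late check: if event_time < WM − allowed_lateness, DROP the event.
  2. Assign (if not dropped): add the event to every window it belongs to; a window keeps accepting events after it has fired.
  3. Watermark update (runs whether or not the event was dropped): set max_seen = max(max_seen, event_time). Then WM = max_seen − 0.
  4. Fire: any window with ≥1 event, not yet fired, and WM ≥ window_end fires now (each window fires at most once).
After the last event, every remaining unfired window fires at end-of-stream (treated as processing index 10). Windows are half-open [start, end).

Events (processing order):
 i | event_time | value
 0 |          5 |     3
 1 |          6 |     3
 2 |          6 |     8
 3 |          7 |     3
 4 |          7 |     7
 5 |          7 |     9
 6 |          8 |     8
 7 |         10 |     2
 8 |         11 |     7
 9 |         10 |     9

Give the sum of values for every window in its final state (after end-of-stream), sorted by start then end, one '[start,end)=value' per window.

i=0 t=5 v=3: → [5,10); WM=5
i=1 t=6 v=3: → [5,10); WM=6
i=2 t=6 v=8: → [5,10); WM=6
i=3 t=7 v=3: → [5,10); WM=7
i=4 t=7 v=7: → [5,10); WM=7
i=5 t=7 v=9: → [5,10); WM=7
i=6 t=8 v=8: → [5,10); WM=8
i=7 t=10 v=2: → [10,15); WM=10; [5,10) fires=41
i=8 t=11 v=7: → [10,15); WM=11
i=9 t=10 v=9: → [10,15); WM=11

[5,10)=41 [10,15)=18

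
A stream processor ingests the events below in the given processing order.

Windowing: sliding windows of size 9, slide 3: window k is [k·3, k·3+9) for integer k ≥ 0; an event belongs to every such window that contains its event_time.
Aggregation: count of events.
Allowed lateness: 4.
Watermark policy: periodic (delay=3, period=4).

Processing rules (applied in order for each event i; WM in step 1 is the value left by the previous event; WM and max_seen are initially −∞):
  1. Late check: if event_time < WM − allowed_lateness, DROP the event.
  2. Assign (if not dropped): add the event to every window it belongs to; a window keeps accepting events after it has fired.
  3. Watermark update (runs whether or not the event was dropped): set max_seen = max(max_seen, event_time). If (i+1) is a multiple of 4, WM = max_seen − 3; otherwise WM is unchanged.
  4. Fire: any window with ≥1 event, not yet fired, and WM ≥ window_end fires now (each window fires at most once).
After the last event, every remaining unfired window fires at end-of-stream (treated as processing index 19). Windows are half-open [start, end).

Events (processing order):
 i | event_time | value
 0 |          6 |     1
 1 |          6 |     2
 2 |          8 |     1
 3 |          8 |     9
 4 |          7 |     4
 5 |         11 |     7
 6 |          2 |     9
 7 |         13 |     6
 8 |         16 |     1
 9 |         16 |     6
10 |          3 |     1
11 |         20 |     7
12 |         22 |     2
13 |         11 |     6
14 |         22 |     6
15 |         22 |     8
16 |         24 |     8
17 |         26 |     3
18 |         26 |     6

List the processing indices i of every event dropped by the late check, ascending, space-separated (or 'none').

10 13

i=0 t=6 v=1: → [6,15),[3,12),[0,9); WM=−∞
i=1 t=6 v=2: → [6,15),[3,12),[0,9); WM=−∞
i=2 t=8 v=1: → [6,15),[3,12),[0,9); WM=−∞
i=3 t=8 v=9: → [6,15),[3,12),[0,9); WM=5
i=4 t=7 v=4: → [6,15),[3,12),[0,9); WM=5
i=5 t=11 v=7: → [9,18),[6,15),[3,12); WM=5
i=6 t=2 v=9: → [0,9); WM=5
i=7 t=13 v=6: → [12,21),[9,18),[6,15); WM=10; [0,9) fires=6
i=8 t=16 v=1: → [15,24),[12,21),[9,18); WM=10
i=9 t=16 v=6: → [15,24),[12,21),[9,18); WM=10
i=10 t=3 v=1: DROP (t<10-4); WM=10
i=11 t=20 v=7: → [18,27),[15,24),[12,21); WM=17; [3,12) fires=6 [6,15) fires=7
i=12 t=22 v=2: → [21,30),[18,27),[15,24); WM=17
i=13 t=11 v=6: DROP (t<17-4); WM=17
i=14 t=22 v=6: → [21,30),[18,27),[15,24); WM=17
i=15 t=22 v=8: → [21,30),[18,27),[15,24); WM=19; [9,18) fires=4
i=16 t=24 v=8: → [24,33),[21,30),[18,27); WM=19
i=17 t=26 v=3: → [24,33),[21,30),[18,27); WM=19
i=18 t=26 v=6: → [24,33),[21,30),[18,27); WM=19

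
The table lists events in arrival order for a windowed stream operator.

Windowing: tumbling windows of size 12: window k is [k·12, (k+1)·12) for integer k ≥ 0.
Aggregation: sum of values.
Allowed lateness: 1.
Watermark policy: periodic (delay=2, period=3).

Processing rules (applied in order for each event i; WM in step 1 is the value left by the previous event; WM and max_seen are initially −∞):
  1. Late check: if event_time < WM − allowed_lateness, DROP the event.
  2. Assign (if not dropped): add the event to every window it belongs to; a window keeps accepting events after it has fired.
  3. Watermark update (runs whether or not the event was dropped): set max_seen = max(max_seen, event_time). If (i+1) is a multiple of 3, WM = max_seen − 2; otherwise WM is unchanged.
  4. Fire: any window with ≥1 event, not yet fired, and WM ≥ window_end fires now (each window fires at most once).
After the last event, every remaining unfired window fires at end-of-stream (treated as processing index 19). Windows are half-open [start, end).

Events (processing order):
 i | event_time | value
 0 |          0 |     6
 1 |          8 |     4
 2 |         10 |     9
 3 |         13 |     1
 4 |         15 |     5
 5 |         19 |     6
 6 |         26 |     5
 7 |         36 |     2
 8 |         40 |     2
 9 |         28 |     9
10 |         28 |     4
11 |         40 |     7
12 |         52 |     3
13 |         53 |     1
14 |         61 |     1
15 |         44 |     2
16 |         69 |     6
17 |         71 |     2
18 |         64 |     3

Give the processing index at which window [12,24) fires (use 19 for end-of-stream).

8

i=0 t=0 v=6: → [0,12); WM=−∞
i=1 t=8 v=4: → [0,12); WM=−∞
i=2 t=10 v=9: → [0,12); WM=8
i=3 t=13 v=1: → [12,24); WM=8
i=4 t=15 v=5: → [12,24); WM=8
i=5 t=19 v=6: → [12,24); WM=17; [0,12) fires=19
i=6 t=26 v=5: → [24,36); WM=17
i=7 t=36 v=2: → [36,48); WM=17
i=8 t=40 v=2: → [36,48); WM=38; [12,24) fires=12 [24,36) fires=5
i=9 t=28 v=9: DROP (t<38-1); WM=38
i=10 t=28 v=4: DROP (t<38-1); WM=38
i=11 t=40 v=7: → [36,48); WM=38
i=12 t=52 v=3: → [48,60); WM=38
i=13 t=53 v=1: → [48,60); WM=38
i=14 t=61 v=1: → [60,72); WM=59; [36,48) fires=11
i=15 t=44 v=2: DROP (t<59-1); WM=59
i=16 t=69 v=6: → [60,72); WM=59
i=17 t=71 v=2: → [60,72); WM=69; [48,60) fires=4
i=18 t=64 v=3: DROP (t<69-1); WM=69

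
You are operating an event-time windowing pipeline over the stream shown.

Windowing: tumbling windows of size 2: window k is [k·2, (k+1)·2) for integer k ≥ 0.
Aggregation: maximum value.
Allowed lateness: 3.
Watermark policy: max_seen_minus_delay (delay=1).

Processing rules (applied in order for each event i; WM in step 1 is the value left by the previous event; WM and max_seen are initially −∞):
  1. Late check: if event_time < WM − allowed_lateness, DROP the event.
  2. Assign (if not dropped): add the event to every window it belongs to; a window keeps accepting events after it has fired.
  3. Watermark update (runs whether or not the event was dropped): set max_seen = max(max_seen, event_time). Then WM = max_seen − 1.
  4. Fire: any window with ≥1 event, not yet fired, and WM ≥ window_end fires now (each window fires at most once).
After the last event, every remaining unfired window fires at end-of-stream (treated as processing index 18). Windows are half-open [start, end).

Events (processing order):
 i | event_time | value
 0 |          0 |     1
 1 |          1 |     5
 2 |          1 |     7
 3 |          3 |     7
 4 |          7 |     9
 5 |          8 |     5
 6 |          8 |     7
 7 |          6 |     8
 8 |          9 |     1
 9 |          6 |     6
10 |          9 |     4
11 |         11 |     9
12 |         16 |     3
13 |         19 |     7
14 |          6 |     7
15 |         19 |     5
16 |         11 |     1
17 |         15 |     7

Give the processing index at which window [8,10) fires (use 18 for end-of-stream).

11

i=0 t=0 v=1: → [0,2); WM=-1
i=1 t=1 v=5: → [0,2); WM=0
i=2 t=1 v=7: → [0,2); WM=0
i=3 t=3 v=7: → [2,4); WM=2; [0,2) fires=7
i=4 t=7 v=9: → [6,8); WM=6; [2,4) fires=7
i=5 t=8 v=5: → [8,10); WM=7
i=6 t=8 v=7: → [8,10); WM=7
i=7 t=6 v=8: → [6,8); WM=7
i=8 t=9 v=1: → [8,10); WM=8; [6,8) fires=9
i=9 t=6 v=6: → [6,8); WM=8
i=10 t=9 v=4: → [8,10); WM=8
i=11 t=11 v=9: → [10,12); WM=10; [8,10) fires=7
i=12 t=16 v=3: → [16,18); WM=15; [10,12) fires=9
i=13 t=19 v=7: → [18,20); WM=18; [16,18) fires=3
i=14 t=6 v=7: DROP (t<18-3); WM=18
i=15 t=19 v=5: → [18,20); WM=18
i=16 t=11 v=1: DROP (t<18-3); WM=18
i=17 t=15 v=7: → [14,16); WM=18; [14,16) fires=7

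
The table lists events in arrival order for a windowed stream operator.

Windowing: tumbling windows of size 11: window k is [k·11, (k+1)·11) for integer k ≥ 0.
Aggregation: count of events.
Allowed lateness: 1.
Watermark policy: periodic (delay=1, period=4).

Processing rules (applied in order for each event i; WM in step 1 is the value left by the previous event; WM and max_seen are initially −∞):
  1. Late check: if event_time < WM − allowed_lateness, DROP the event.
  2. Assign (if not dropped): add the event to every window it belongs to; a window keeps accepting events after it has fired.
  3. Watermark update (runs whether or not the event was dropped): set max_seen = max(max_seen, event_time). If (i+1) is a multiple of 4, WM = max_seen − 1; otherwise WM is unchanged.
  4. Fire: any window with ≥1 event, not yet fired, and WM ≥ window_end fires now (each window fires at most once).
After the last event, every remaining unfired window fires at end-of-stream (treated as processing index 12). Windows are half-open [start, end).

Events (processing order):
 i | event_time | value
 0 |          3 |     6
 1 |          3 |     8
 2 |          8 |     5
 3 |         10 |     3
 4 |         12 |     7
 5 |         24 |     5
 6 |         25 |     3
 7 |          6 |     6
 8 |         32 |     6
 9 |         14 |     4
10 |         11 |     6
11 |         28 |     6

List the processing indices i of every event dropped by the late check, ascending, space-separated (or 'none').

7 9 10

i=0 t=3 v=6: → [0,11); WM=−∞
i=1 t=3 v=8: → [0,11); WM=−∞
i=2 t=8 v=5: → [0,11); WM=−∞
i=3 t=10 v=3: → [0,11); WM=9
i=4 t=12 v=7: → [11,22); WM=9
i=5 t=24 v=5: → [22,33); WM=9
i=6 t=25 v=3: → [22,33); WM=9
i=7 t=6 v=6: DROP (t<9-1); WM=24; [0,11) fires=4 [11,22) fires=1
i=8 t=32 v=6: → [22,33); WM=24
i=9 t=14 v=4: DROP (t<24-1); WM=24
i=10 t=11 v=6: DROP (t<24-1); WM=24
i=11 t=28 v=6: → [22,33); WM=31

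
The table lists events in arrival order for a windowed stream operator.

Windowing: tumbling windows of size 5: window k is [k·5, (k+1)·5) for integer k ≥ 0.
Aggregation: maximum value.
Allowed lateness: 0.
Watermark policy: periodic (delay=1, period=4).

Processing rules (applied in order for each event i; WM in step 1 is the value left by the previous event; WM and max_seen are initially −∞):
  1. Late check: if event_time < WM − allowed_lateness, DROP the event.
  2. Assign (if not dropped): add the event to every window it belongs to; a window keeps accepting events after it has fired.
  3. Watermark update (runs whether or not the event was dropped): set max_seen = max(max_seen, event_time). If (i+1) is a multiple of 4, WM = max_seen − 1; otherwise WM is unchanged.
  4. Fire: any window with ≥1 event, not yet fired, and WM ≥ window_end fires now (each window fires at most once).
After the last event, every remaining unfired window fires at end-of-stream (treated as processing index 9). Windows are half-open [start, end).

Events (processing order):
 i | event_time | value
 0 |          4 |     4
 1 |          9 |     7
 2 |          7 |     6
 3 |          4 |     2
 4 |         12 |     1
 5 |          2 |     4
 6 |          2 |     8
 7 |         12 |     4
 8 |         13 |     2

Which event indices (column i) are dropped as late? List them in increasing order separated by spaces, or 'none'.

5 6

i=0 t=4 v=4: → [0,5); WM=−∞
i=1 t=9 v=7: → [5,10); WM=−∞
i=2 t=7 v=6: → [5,10); WM=−∞
i=3 t=4 v=2: → [0,5); WM=8; [0,5) fires=4
i=4 t=12 v=1: → [10,15); WM=8
i=5 t=2 v=4: DROP (t<8-0); WM=8
i=6 t=2 v=8: DROP (t<8-0); WM=8
i=7 t=12 v=4: → [10,15); WM=11; [5,10) fires=7
i=8 t=13 v=2: → [10,15); WM=11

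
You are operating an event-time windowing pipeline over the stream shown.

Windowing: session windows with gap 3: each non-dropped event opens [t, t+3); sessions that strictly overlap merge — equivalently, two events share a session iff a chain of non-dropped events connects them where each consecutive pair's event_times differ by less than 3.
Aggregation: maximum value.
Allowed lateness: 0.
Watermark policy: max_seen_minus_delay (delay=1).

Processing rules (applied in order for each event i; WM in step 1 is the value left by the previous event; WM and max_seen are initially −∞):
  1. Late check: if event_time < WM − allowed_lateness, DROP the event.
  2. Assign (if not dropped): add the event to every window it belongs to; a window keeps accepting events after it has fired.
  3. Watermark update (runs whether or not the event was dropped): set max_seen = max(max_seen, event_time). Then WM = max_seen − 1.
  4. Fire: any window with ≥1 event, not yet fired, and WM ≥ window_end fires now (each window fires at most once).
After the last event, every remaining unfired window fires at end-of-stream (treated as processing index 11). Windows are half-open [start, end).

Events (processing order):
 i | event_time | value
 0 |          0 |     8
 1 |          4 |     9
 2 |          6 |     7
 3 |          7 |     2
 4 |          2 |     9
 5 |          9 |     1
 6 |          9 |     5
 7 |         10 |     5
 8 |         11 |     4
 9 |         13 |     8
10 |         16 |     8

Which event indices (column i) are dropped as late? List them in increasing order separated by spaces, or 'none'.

i=0 t=0 v=8: → [0,3); WM=-1
i=1 t=4 v=9: → [4,7); WM=3
i=2 t=6 v=7: → [4,9); WM=5
i=3 t=7 v=2: → [4,10); WM=6
i=4 t=2 v=9: DROP (t<6-0); WM=6
i=5 t=9 v=1: → [4,12); WM=8
i=6 t=9 v=5: → [4,12); WM=8
i=7 t=10 v=5: → [4,13); WM=9
i=8 t=11 v=4: → [4,14); WM=10
i=9 t=13 v=8: → [4,16); WM=12
i=10 t=16 v=8: → [16,19); WM=15

4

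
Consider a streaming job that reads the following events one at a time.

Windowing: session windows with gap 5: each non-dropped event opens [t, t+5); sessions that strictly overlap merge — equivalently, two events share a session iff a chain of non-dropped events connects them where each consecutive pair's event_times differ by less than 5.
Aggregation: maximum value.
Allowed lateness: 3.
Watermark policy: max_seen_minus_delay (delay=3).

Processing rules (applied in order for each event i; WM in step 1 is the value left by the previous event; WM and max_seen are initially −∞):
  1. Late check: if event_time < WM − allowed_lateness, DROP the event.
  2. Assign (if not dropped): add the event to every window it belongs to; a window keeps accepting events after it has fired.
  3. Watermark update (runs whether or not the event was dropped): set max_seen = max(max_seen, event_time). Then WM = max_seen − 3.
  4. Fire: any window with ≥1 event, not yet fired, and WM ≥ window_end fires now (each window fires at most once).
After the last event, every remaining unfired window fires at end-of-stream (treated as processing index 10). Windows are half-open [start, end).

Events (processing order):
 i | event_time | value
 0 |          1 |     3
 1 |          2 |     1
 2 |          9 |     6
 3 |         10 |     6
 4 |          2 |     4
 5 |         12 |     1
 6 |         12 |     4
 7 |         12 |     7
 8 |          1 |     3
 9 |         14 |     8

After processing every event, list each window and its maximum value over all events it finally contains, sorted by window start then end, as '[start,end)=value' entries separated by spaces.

i=0 t=1 v=3: → [1,6); WM=-2
i=1 t=2 v=1: → [1,7); WM=-1
i=2 t=9 v=6: → [9,14); WM=6
i=3 t=10 v=6: → [9,15); WM=7
i=4 t=2 v=4: DROP (t<7-3); WM=7
i=5 t=12 v=1: → [9,17); WM=9
i=6 t=12 v=4: → [9,17); WM=9
i=7 t=12 v=7: → [9,17); WM=9
i=8 t=1 v=3: DROP (t<9-3); WM=9
i=9 t=14 v=8: → [9,19); WM=11

[1,7)=3 [9,19)=8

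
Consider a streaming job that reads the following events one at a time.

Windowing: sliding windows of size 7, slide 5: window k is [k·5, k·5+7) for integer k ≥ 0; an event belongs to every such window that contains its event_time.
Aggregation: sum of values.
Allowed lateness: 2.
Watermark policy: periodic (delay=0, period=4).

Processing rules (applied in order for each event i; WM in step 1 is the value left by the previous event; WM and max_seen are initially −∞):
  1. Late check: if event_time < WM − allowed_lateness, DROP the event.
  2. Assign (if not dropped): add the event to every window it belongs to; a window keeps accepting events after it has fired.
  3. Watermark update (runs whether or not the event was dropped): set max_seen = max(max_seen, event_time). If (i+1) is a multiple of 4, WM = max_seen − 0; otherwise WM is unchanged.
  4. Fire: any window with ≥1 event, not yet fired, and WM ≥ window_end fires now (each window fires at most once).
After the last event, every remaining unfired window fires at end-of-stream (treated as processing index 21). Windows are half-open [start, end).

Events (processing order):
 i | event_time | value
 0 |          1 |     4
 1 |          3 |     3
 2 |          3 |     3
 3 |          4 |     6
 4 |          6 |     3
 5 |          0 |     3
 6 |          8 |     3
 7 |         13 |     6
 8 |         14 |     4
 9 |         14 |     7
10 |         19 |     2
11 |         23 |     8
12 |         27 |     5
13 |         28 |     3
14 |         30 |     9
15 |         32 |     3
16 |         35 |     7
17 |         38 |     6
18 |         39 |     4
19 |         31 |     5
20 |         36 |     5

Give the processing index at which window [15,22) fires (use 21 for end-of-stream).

11

i=0 t=1 v=4: → [0,7); WM=−∞
i=1 t=3 v=3: → [0,7); WM=−∞
i=2 t=3 v=3: → [0,7); WM=−∞
i=3 t=4 v=6: → [0,7); WM=4
i=4 t=6 v=3: → [5,12),[0,7); WM=4
i=5 t=0 v=3: DROP (t<4-2); WM=4
i=6 t=8 v=3: → [5,12); WM=4
i=7 t=13 v=6: → [10,17); WM=13; [0,7) fires=19 [5,12) fires=6
i=8 t=14 v=4: → [10,17); WM=13
i=9 t=14 v=7: → [10,17); WM=13
i=10 t=19 v=2: → [15,22); WM=13
i=11 t=23 v=8: → [20,27); WM=23; [10,17) fires=17 [15,22) fires=2
i=12 t=27 v=5: → [25,32); WM=23
i=13 t=28 v=3: → [25,32); WM=23
i=14 t=30 v=9: → [30,37),[25,32); WM=23
i=15 t=32 v=3: → [30,37); WM=32; [20,27) fires=8 [25,32) fires=17
i=16 t=35 v=7: → [35,42),[30,37); WM=32
i=17 t=38 v=6: → [35,42); WM=32
i=18 t=39 v=4: → [35,42); WM=32
i=19 t=31 v=5: → [30,37),[25,32); WM=39; [30,37) fires=24
i=20 t=36 v=5: DROP (t<39-2); WM=39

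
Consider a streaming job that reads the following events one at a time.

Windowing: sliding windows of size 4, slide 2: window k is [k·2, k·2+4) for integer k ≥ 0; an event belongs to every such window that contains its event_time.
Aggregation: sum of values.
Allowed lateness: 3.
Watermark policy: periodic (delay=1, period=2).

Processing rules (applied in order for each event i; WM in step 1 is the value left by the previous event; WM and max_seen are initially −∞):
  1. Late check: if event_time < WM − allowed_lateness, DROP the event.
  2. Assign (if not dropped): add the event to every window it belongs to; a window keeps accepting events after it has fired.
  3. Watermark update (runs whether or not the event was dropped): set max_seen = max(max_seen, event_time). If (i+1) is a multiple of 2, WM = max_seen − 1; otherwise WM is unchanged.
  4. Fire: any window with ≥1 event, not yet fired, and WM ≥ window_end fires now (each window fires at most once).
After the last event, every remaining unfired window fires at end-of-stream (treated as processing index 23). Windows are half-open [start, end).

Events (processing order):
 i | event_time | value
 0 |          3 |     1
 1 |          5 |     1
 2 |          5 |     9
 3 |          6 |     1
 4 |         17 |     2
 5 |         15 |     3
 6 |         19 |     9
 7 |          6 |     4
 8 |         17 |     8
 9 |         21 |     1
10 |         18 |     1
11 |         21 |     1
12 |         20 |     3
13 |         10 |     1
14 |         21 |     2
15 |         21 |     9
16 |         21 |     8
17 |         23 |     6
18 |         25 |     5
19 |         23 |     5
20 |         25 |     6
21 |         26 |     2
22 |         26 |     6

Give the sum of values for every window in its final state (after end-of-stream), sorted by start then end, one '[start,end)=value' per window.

i=0 t=3 v=1: → [2,6),[0,4); WM=−∞
i=1 t=5 v=1: → [4,8),[2,6); WM=4; [0,4) fires=1
i=2 t=5 v=9: → [4,8),[2,6); WM=4
i=3 t=6 v=1: → [6,10),[4,8); WM=5
i=4 t=17 v=2: → [16,20),[14,18); WM=5
i=5 t=15 v=3: → [14,18),[12,16); WM=16; [2,6) fires=11 [4,8) fires=11 [6,10) fires=1 [12,16) fires=3
i=6 t=19 v=9: → [18,22),[16,20); WM=16
i=7 t=6 v=4: DROP (t<16-3); WM=18; [14,18) fires=5
i=8 t=17 v=8: → [16,20),[14,18); WM=18
i=9 t=21 v=1: → [20,24),[18,22); WM=20; [16,20) fires=19
i=10 t=18 v=1: → [18,22),[16,20); WM=20
i=11 t=21 v=1: → [20,24),[18,22); WM=20
i=12 t=20 v=3: → [20,24),[18,22); WM=20
i=13 t=10 v=1: DROP (t<20-3); WM=20
i=14 t=21 v=2: → [20,24),[18,22); WM=20
i=15 t=21 v=9: → [20,24),[18,22); WM=20
i=16 t=21 v=8: → [20,24),[18,22); WM=20
i=17 t=23 v=6: → [22,26),[20,24); WM=22; [18,22) fires=34
i=18 t=25 v=5: → [24,28),[22,26); WM=22
i=19 t=23 v=5: → [22,26),[20,24); WM=24; [20,24) fires=35
i=20 t=25 v=6: → [24,28),[22,26); WM=24
i=21 t=26 v=2: → [26,30),[24,28); WM=25
i=22 t=26 v=6: → [26,30),[24,28); WM=25

[0,4)=1 [2,6)=11 [4,8)=11 [6,10)=1 [12,16)=3 [14,18)=13 [16,20)=20 [18,22)=34 [20,24)=35 [22,26)=22 [24,28)=19 [26,30)=8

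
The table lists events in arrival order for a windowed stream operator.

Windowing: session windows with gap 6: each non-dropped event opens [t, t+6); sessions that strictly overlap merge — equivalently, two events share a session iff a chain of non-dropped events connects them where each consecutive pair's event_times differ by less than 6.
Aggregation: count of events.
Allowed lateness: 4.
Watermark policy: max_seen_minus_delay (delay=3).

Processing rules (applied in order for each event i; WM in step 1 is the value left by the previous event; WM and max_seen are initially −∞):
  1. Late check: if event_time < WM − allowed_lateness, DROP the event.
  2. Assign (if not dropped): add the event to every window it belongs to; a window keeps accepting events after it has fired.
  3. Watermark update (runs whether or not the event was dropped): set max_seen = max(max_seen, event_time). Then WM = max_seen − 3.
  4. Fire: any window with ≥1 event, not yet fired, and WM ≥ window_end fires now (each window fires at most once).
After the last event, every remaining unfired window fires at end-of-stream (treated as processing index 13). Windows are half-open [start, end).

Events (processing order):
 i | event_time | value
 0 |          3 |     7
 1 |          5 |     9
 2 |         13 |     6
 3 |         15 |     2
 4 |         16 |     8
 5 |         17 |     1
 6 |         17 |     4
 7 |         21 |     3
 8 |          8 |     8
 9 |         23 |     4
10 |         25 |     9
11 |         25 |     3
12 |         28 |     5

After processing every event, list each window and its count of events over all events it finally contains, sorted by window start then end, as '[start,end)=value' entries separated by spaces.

[3,11)=2 [13,34)=10

i=0 t=3 v=7: → [3,9); WM=0
i=1 t=5 v=9: → [3,11); WM=2
i=2 t=13 v=6: → [13,19); WM=10
i=3 t=15 v=2: → [13,21); WM=12
i=4 t=16 v=8: → [13,22); WM=13
i=5 t=17 v=1: → [13,23); WM=14
i=6 t=17 v=4: → [13,23); WM=14
i=7 t=21 v=3: → [13,27); WM=18
i=8 t=8 v=8: DROP (t<18-4); WM=18
i=9 t=23 v=4: → [13,29); WM=20
i=10 t=25 v=9: → [13,31); WM=22
i=11 t=25 v=3: → [13,31); WM=22
i=12 t=28 v=5: → [13,34); WM=25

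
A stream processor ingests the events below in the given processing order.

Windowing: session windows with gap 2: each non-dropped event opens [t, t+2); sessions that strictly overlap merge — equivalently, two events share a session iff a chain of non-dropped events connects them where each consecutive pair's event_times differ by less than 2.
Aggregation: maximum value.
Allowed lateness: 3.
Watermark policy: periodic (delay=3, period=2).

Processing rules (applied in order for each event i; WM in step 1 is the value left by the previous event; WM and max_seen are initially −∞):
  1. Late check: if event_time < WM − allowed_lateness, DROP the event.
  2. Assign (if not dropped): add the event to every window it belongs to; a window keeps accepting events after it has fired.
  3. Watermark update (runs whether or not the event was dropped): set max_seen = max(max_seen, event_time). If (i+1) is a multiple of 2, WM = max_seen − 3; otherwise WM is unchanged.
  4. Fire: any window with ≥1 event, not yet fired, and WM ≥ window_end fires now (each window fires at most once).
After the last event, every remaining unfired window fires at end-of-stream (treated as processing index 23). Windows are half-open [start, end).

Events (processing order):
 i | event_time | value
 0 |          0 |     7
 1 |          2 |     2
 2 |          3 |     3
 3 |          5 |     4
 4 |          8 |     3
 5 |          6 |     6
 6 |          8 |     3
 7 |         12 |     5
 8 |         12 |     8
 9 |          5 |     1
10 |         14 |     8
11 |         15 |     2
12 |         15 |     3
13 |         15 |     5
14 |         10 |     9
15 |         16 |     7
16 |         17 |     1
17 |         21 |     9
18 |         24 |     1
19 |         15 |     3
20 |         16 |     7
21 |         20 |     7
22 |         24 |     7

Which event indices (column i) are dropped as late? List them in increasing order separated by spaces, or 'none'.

i=0 t=0 v=7: → [0,2); WM=−∞
i=1 t=2 v=2: → [2,4); WM=-1
i=2 t=3 v=3: → [2,5); WM=-1
i=3 t=5 v=4: → [5,7); WM=2
i=4 t=8 v=3: → [8,10); WM=2
i=5 t=6 v=6: → [5,8); WM=5
i=6 t=8 v=3: → [8,10); WM=5
i=7 t=12 v=5: → [12,14); WM=9
i=8 t=12 v=8: → [12,14); WM=9
i=9 t=5 v=1: DROP (t<9-3); WM=9
i=10 t=14 v=8: → [14,16); WM=9
i=11 t=15 v=2: → [14,17); WM=12
i=12 t=15 v=3: → [14,17); WM=12
i=13 t=15 v=5: → [14,17); WM=12
i=14 t=10 v=9: → [10,12); WM=12
i=15 t=16 v=7: → [14,18); WM=13
i=16 t=17 v=1: → [14,19); WM=13
i=17 t=21 v=9: → [21,23); WM=18
i=18 t=24 v=1: → [24,26); WM=18
i=19 t=15 v=3: → [14,19); WM=21
i=20 t=16 v=7: DROP (t<21-3); WM=21
i=21 t=20 v=7: → [20,23); WM=21
i=22 t=24 v=7: → [24,26); WM=21

9 20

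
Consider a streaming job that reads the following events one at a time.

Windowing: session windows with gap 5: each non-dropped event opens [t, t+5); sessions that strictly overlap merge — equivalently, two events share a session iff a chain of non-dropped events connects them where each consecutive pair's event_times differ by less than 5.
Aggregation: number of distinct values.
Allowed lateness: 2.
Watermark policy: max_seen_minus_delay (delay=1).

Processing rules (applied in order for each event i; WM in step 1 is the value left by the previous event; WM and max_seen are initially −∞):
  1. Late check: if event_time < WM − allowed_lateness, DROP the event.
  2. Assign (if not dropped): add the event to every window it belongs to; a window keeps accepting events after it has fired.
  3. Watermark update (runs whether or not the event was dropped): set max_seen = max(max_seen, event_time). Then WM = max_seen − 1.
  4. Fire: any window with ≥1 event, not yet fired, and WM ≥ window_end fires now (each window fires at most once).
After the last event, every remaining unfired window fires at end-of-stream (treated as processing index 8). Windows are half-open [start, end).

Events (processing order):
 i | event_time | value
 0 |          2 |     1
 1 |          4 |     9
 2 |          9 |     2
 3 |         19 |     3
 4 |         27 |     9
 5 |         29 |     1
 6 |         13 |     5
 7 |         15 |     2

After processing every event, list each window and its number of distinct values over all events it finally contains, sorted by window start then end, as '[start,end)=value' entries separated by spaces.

[2,9)=2 [9,14)=1 [19,24)=1 [27,34)=2

i=0 t=2 v=1: → [2,7); WM=1
i=1 t=4 v=9: → [2,9); WM=3
i=2 t=9 v=2: → [9,14); WM=8
i=3 t=19 v=3: → [19,24); WM=18
i=4 t=27 v=9: → [27,32); WM=26
i=5 t=29 v=1: → [27,34); WM=28
i=6 t=13 v=5: DROP (t<28-2); WM=28
i=7 t=15 v=2: DROP (t<28-2); WM=28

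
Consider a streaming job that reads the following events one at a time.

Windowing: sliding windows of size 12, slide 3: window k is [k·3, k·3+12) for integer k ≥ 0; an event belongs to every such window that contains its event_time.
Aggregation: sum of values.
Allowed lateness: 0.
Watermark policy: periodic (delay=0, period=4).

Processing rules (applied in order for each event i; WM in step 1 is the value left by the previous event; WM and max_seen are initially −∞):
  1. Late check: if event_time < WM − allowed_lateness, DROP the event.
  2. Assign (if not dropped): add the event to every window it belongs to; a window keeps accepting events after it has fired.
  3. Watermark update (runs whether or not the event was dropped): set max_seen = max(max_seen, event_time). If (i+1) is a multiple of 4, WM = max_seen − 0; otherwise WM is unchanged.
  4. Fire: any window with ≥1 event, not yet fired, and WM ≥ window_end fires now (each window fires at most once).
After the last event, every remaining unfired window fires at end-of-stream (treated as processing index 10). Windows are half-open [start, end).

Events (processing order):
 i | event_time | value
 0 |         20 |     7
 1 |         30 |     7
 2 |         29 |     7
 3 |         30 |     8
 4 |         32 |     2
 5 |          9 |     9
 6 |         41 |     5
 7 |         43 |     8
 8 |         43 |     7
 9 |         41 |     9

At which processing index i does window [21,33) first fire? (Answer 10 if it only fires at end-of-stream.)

7

i=0 t=20 v=7: → [18,30),[15,27),[12,24),[9,21); WM=−∞
i=1 t=30 v=7: → [30,42),[27,39),[24,36),[21,33); WM=−∞
i=2 t=29 v=7: → [27,39),[24,36),[21,33),[18,30); WM=−∞
i=3 t=30 v=8: → [30,42),[27,39),[24,36),[21,33); WM=30; [9,21) fires=7 [12,24) fires=7 [15,27) fires=7 [18,30) fires=14
i=4 t=32 v=2: → [30,42),[27,39),[24,36),[21,33); WM=30
i=5 t=9 v=9: DROP (t<30-0); WM=30
i=6 t=41 v=5: → [39,51),[36,48),[33,45),[30,42); WM=30
i=7 t=43 v=8: → [42,54),[39,51),[36,48),[33,45); WM=43; [21,33) fires=24 [24,36) fires=24 [27,39) fires=24 [30,42) fires=22
i=8 t=43 v=7: → [42,54),[39,51),[36,48),[33,45); WM=43
i=9 t=41 v=9: DROP (t<43-0); WM=43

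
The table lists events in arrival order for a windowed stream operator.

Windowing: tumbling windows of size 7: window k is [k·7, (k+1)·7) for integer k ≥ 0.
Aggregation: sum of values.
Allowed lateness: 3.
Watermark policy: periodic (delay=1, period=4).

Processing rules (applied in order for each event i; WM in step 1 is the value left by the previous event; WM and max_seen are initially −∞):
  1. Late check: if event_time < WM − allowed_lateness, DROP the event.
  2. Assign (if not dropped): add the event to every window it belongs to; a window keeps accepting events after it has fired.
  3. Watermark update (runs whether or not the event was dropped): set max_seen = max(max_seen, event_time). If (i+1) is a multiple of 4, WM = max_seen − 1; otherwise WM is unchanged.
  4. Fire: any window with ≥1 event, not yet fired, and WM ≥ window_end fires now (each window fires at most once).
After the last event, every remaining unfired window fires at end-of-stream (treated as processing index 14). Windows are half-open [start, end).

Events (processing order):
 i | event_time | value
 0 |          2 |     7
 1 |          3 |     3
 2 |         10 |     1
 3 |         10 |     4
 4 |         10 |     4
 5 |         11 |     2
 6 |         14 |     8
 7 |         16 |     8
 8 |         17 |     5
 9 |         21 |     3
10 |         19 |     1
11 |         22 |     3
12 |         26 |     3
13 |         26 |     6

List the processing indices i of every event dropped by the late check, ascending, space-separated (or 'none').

none

i=0 t=2 v=7: → [0,7); WM=−∞
i=1 t=3 v=3: → [0,7); WM=−∞
i=2 t=10 v=1: → [7,14); WM=−∞
i=3 t=10 v=4: → [7,14); WM=9; [0,7) fires=10
i=4 t=10 v=4: → [7,14); WM=9
i=5 t=11 v=2: → [7,14); WM=9
i=6 t=14 v=8: → [14,21); WM=9
i=7 t=16 v=8: → [14,21); WM=15; [7,14) fires=11
i=8 t=17 v=5: → [14,21); WM=15
i=9 t=21 v=3: → [21,28); WM=15
i=10 t=19 v=1: → [14,21); WM=15
i=11 t=22 v=3: → [21,28); WM=21; [14,21) fires=22
i=12 t=26 v=3: → [21,28); WM=21
i=13 t=26 v=6: → [21,28); WM=21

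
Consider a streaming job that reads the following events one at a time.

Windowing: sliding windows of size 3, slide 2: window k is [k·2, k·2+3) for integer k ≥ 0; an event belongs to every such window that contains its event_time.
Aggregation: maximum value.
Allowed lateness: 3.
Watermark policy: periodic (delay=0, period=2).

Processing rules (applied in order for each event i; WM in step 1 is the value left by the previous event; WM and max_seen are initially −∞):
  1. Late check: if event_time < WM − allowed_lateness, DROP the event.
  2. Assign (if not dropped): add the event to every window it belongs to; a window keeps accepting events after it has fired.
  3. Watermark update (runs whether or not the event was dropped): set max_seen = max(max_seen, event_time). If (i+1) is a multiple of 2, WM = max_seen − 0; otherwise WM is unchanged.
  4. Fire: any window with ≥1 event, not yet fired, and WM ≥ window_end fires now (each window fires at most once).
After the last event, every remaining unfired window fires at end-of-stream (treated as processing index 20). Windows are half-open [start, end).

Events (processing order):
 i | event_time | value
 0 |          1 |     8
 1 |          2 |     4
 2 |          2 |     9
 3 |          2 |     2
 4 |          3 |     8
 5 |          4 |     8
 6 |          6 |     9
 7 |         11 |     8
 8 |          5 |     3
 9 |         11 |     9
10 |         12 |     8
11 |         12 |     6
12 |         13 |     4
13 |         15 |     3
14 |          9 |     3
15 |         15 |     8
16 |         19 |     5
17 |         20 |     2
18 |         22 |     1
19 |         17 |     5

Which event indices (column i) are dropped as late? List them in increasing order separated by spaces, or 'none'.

8 14

i=0 t=1 v=8: → [0,3); WM=−∞
i=1 t=2 v=4: → [2,5),[0,3); WM=2
i=2 t=2 v=9: → [2,5),[0,3); WM=2
i=3 t=2 v=2: → [2,5),[0,3); WM=2
i=4 t=3 v=8: → [2,5); WM=2
i=5 t=4 v=8: → [4,7),[2,5); WM=4; [0,3) fires=9
i=6 t=6 v=9: → [6,9),[4,7); WM=4
i=7 t=11 v=8: → [10,13); WM=11; [2,5) fires=9 [4,7) fires=9 [6,9) fires=9
i=8 t=5 v=3: DROP (t<11-3); WM=11
i=9 t=11 v=9: → [10,13); WM=11
i=10 t=12 v=8: → [12,15),[10,13); WM=11
i=11 t=12 v=6: → [12,15),[10,13); WM=12
i=12 t=13 v=4: → [12,15); WM=12
i=13 t=15 v=3: → [14,17); WM=15; [10,13) fires=9 [12,15) fires=8
i=14 t=9 v=3: DROP (t<15-3); WM=15
i=15 t=15 v=8: → [14,17); WM=15
i=16 t=19 v=5: → [18,21); WM=15
i=17 t=20 v=2: → [20,23),[18,21); WM=20; [14,17) fires=8
i=18 t=22 v=1: → [22,25),[20,23); WM=20
i=19 t=17 v=5: → [16,19); WM=22; [16,19) fires=5 [18,21) fires=5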